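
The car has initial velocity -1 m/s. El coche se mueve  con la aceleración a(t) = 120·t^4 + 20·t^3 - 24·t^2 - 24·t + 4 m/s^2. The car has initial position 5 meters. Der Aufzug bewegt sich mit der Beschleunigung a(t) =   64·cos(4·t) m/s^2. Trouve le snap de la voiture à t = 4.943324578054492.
Pour résoudre ceci, nous devons prendre 2 dérivées de notre équation de l'accélération a(t) = 120·t^4 + 20·t^3 - 24·t^2 - 24·t + 4. En prenant d/dt de a(t), nous trouvons j(t) = 480·t^3 + 60·t^2 - 48·t - 24. La dérivée du jerk donne le snap: s(t) = 1440·t^2 + 120·t - 48. En utilisant s(t) = 1440·t^2 + 120·t - 48 et en substituant t = 4.943324578054492, nous trouvons s = 35733.6983023231.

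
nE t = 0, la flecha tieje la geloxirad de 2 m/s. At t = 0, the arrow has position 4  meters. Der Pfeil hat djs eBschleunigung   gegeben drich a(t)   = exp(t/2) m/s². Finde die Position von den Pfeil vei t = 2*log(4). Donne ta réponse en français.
Pour résoudre ceci, nous devons prendre 2 intégrales de notre équation de l'accélération a(t) = exp(t/2). L'intégrale de l'accélération est la vitesse. En utilisant v(0) = 2, nous obtenons v(t) = 2·exp(t/2). L'intégrale de la vitesse est la position. En utilisant x(0) = 4, nous obtenons x(t) = 4·exp(t/2). Nous avons la position x(t) = 4·exp(t/2). En substituant t = 2*log(4): x(2*log(4)) = 16.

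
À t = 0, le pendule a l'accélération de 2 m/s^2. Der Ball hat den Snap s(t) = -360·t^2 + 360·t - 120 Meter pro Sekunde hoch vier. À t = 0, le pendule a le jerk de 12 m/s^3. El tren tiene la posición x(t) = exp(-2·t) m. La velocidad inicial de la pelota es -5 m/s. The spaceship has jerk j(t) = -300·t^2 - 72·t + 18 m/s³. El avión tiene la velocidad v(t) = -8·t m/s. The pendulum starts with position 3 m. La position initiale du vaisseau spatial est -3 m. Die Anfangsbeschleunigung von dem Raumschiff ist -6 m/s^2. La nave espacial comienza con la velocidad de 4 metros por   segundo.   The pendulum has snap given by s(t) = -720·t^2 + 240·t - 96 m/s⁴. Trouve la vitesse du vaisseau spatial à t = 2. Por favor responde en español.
Para resolver esto, necesitamos tomar 2 integrales de nuestra ecuación de la sacudida j(t) = -300·t^2 - 72·t + 18. Integrando la sacudida y usando la condición inicial a(0) = -6, obtenemos a(t) = -100·t^3 - 36·t^2 + 18·t - 6. Integrando la aceleración y usando la condición inicial v(0) = 4, obtenemos v(t) = -25·t^4 - 12·t^3 + 9·t^2 - 6·t + 4. Usando v(t) = -25·t^4 - 12·t^3 + 9·t^2 - 6·t + 4 y sustituyendo t = 2, encontramos v = -468.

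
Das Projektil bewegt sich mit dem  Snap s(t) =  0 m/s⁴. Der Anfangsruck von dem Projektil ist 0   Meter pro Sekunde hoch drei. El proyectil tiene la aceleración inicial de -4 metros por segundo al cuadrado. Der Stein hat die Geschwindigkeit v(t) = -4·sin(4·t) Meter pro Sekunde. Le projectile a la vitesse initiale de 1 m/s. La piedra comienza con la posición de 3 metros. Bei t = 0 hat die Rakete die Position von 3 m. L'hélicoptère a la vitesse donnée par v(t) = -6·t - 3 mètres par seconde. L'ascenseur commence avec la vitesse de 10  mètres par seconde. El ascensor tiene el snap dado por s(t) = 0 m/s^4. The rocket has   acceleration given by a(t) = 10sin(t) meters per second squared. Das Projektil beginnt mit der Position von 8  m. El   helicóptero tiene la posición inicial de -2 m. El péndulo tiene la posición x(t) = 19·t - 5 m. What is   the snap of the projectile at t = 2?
We have snap s(t) = 0. Substituting t = 2: s(2) = 0.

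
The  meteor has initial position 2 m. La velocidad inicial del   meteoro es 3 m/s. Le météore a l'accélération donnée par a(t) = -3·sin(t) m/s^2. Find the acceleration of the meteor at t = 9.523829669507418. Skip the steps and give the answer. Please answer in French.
À t = 9.523829669507418, a = 0.296669454434350.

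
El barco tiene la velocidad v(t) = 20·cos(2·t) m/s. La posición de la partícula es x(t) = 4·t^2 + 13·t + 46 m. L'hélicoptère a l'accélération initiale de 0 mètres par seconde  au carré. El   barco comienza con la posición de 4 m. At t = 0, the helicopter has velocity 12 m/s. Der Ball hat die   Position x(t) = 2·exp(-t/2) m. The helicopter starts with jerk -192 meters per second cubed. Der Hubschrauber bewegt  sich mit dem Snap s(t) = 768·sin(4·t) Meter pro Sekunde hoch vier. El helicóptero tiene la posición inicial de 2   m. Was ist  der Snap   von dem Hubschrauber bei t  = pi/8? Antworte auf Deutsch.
Wir haben den Snap s(t) = 768·sin(4·t). Durch Einsetzen von t = pi/8: s(pi/8) = 768.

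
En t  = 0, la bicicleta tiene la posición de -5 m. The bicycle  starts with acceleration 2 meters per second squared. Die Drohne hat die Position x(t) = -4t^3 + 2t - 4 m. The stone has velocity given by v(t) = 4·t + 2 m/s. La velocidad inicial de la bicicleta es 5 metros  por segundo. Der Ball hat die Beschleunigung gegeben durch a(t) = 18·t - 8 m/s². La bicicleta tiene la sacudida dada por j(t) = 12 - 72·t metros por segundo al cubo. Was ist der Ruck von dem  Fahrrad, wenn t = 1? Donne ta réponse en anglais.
Using j(t) = 12 - 72·t and substituting t = 1, we find j = -60.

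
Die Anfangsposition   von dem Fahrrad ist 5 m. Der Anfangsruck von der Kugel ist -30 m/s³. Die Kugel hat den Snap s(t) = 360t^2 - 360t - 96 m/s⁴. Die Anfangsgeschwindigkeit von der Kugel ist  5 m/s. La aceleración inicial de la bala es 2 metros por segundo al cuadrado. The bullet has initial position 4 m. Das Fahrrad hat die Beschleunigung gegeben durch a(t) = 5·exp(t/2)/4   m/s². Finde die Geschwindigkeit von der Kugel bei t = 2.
Wir müssen unsere Gleichung für den Snap s(t) = 360·t^2 - 360·t - 96 3-mal integrieren. Mit ∫s(t)dt und Anwendung von j(0) = -30, finden wir j(t) = 120·t^3 - 180·t^2 - 96·t - 30. Die Stammfunktion von dem Ruck, mit a(0) = 2, ergibt die Beschleunigung: a(t) = 30·t^4 - 60·t^3 - 48·t^2 - 30·t + 2. Mit ∫a(t)dt und Anwendung von v(0) = 5, finden wir v(t) = 6·t^5 - 15·t^4 - 16·t^3 - 15·t^2 + 2·t + 5. Aus der Gleichung für die Geschwindigkeit v(t) = 6·t^5 - 15·t^4 - 16·t^3 - 15·t^2 + 2·t + 5, setzen wir t = 2 ein und erhalten v = -227.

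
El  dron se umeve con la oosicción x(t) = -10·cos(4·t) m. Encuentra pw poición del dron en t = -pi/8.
De la ecuación de la posición x(t) = -10·cos(4·t), sustituimos t = -pi/8 para obtener x = 0.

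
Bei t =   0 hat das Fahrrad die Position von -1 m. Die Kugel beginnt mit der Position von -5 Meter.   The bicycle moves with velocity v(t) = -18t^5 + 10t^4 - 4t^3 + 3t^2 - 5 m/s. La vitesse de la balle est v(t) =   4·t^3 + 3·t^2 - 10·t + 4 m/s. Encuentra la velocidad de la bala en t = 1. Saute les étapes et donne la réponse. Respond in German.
Die Antwort ist 1.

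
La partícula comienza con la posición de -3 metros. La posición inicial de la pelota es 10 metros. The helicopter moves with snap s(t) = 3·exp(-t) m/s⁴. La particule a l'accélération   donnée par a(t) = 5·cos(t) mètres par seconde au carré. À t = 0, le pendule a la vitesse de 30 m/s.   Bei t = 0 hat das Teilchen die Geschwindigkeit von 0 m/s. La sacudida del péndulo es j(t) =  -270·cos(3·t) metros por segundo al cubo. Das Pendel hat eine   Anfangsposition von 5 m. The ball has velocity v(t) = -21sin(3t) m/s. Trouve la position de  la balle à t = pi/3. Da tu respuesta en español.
Necesitamos integrar nuestra ecuación de la velocidad v(t) = -21·sin(3·t) 1 vez. Integrando la velocidad y usando la condición inicial x(0) = 10, obtenemos x(t) = 7·cos(3·t) + 3. De la ecuación de la posición x(t) = 7·cos(3·t) + 3, sustituimos t = pi/3 para obtener x = -4.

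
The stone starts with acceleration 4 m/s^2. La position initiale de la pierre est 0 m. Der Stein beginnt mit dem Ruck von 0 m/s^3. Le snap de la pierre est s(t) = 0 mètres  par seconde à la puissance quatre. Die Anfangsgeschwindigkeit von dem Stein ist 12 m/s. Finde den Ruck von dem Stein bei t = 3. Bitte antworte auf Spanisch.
Debemos encontrar la antiderivada de nuestra ecuación del snap s(t) = 0 1 vez. Tomando ∫s(t)dt y aplicando j(0) = 0, encontramos j(t) = 0. De la ecuación de la sacudida j(t) = 0, sustituimos t = 3 para obtener j = 0.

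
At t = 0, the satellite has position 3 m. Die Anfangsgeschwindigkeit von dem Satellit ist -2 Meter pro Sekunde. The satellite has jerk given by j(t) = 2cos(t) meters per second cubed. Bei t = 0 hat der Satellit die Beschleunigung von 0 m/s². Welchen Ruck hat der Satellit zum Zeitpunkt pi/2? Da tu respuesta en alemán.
Wir haben den Ruck j(t) = 2·cos(t). Durch Einsetzen von t = pi/2: j(pi/2) = 0.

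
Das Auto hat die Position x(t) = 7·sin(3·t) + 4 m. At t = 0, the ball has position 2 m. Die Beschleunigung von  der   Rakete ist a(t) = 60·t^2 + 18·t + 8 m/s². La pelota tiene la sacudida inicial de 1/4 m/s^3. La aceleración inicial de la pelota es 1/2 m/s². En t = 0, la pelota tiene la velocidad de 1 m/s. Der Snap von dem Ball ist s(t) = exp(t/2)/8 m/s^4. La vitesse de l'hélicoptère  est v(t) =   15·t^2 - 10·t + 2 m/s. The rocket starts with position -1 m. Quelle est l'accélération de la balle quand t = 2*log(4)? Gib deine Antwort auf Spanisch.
Necesitamos integrar nuestra ecuación del snap s(t) = exp(t/2)/8 2 veces. La integral del snap es la sacudida. Usando j(0) = 1/4, obtenemos j(t) = exp(t/2)/4. Integrando la sacudida y usando la condición inicial a(0) = 1/2, obtenemos a(t) = exp(t/2)/2. Tenemos la aceleración a(t) = exp(t/2)/2. Sustituyendo t = 2*log(4): a(2*log(4)) = 2.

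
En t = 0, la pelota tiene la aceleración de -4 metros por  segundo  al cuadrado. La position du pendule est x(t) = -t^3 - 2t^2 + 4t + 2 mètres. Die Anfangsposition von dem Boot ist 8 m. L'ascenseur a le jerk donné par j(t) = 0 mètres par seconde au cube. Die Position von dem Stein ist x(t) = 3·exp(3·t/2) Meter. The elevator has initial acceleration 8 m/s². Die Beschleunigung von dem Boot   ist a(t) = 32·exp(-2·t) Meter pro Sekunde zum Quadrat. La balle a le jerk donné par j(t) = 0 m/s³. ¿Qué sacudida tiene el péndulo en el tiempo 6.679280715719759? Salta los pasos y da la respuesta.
j(6.679280715719759) = -6.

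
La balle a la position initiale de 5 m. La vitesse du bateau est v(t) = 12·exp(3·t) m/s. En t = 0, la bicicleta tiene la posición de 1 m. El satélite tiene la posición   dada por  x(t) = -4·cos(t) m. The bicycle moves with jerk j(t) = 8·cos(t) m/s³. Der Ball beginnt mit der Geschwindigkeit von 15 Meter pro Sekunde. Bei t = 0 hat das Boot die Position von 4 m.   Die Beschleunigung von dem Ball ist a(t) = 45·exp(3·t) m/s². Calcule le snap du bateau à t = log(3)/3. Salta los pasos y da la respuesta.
Le snap à t = log(3)/3 est s = 972.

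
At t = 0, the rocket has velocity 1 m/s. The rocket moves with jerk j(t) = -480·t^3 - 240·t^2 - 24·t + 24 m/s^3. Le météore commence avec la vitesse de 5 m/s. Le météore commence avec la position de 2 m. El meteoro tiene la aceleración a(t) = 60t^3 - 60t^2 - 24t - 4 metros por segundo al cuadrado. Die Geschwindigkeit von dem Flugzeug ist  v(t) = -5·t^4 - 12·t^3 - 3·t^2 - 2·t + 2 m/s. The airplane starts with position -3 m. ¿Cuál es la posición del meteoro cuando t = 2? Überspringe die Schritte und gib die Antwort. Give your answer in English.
x(2) = -12.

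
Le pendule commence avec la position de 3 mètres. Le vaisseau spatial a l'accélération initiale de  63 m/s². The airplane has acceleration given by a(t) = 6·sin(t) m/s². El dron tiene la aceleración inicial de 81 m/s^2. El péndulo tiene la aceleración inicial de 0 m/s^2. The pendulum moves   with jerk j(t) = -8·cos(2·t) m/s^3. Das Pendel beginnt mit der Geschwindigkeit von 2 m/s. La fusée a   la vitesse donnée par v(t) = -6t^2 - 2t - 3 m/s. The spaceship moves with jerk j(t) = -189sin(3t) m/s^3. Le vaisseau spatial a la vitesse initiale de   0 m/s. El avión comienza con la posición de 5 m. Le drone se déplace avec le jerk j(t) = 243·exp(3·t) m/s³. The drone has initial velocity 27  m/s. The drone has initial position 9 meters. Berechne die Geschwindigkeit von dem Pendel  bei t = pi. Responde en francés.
Nous devons trouver l'intégrale de notre équation du jerk j(t) = -8·cos(2·t) 2 fois. L'intégrale du jerk, avec a(0) = 0, donne l'accélération: a(t) = -4·sin(2·t). En intégrant l'accélération et en utilisant la condition initiale v(0) = 2, nous obtenons v(t) = 2·cos(2·t). De l'équation de la vitesse v(t) = 2·cos(2·t), nous substituons t = pi pour obtenir v = 2.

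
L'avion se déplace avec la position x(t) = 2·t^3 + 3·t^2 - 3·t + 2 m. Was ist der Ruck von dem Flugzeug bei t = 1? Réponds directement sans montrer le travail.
j(1) = 12.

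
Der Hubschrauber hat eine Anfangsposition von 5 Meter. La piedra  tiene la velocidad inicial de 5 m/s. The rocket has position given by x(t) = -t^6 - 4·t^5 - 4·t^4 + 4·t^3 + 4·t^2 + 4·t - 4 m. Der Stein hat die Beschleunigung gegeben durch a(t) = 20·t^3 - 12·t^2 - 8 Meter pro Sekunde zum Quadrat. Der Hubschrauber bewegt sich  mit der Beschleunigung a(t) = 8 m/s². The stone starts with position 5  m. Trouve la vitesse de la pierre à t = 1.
En partant de l'accélération a(t) = 20·t^3 - 12·t^2 - 8, nous prenons 1 primitive. En prenant ∫a(t)dt et en appliquant v(0) = 5, nous trouvons v(t) = 5·t^4 - 4·t^3 - 8·t + 5. De l'équation de la vitesse v(t) = 5·t^4 - 4·t^3 - 8·t + 5, nous substituons t = 1 pour obtenir v = -2.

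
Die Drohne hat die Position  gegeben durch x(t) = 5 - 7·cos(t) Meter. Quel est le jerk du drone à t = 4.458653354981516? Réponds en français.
En partant de la position x(t) = 5 - 7·cos(t), nous prenons 3 dérivées. En dérivant la position, nous obtenons la vitesse: v(t) = 7·sin(t). En dérivant la vitesse, nous obtenons l'accélération: a(t) = 7·cos(t). En prenant d/dt de a(t), nous trouvons j(t) = -7·sin(t). En utilisant j(t) = -7·sin(t) et en substituant t = 4.458653354981516, nous trouvons j = 6.77587018371487.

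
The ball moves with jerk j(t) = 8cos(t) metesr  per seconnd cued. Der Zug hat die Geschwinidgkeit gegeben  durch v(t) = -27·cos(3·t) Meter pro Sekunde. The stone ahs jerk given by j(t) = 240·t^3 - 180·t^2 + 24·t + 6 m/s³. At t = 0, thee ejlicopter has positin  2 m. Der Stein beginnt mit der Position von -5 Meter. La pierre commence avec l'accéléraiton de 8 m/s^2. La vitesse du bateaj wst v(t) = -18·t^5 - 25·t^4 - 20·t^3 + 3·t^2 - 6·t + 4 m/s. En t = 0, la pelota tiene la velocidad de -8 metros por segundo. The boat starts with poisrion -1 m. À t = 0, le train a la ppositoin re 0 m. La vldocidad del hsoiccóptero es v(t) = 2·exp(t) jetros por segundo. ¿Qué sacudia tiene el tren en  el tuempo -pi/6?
Partiendo de la velocidad v(t) = -27·cos(3·t), tomamos 2 derivadas. La derivada de la velocidad da la aceleración: a(t) = 81·sin(3·t). Tomando d/dt de a(t), encontramos j(t) = 243·cos(3·t). De la ecuación de la sacudida j(t) = 243·cos(3·t), sustituimos t = -pi/6 para obtener j = 0.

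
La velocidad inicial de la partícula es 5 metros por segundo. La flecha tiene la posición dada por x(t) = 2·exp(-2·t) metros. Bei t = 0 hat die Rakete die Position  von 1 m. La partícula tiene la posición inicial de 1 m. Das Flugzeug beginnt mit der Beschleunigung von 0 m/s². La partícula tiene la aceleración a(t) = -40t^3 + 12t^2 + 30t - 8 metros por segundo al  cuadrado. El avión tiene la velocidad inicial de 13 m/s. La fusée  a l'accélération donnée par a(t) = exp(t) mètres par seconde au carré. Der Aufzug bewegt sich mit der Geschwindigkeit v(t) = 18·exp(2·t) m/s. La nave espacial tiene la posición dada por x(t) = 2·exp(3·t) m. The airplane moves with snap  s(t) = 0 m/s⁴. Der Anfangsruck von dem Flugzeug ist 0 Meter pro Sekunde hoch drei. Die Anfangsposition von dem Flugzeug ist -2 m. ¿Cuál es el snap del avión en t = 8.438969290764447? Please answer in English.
From the given snap equation s(t) = 0, we substitute t = 8.438969290764447 to get s = 0.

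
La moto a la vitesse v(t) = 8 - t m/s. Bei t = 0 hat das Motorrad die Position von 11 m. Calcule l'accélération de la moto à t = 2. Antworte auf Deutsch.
Wir müssen unsere Gleichung für die Geschwindigkeit v(t) = 8 - t 1-mal ableiten. Die Ableitung von der Geschwindigkeit ergibt die Beschleunigung: a(t) = -1. Aus der Gleichung für die Beschleunigung a(t) = -1, setzen wir t = 2 ein und erhalten a = -1.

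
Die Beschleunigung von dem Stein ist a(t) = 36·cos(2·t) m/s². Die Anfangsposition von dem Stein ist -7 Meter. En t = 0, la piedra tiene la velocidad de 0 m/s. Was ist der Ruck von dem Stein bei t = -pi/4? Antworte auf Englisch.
To solve this, we need to take 1 derivative of our acceleration equation a(t) = 36·cos(2·t). The derivative of acceleration gives jerk: j(t) = -72·sin(2·t). From the given jerk equation j(t) = -72·sin(2·t), we substitute t = -pi/4 to get j = 72.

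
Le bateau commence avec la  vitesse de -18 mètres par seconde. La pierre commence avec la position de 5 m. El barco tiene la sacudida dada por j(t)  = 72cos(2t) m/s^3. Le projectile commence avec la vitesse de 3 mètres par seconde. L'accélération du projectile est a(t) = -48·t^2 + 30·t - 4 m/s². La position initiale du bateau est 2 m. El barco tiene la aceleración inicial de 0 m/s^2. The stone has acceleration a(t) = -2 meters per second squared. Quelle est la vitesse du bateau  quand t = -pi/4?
Nous devons intégrer notre équation du jerk j(t) = 72·cos(2·t) 2 fois. L'intégrale du jerk est l'accélération. En utilisant a(0) = 0, nous obtenons a(t) = 36·sin(2·t). En intégrant l'accélération et en utilisant la condition initiale v(0) = -18, nous obtenons v(t) = -18·cos(2·t). En utilisant v(t) = -18·cos(2·t) et en substituant t = -pi/4, nous trouvons v = 0.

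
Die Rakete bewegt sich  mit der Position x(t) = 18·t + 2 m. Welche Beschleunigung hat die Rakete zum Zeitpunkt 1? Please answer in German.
Wir müssen unsere Gleichung für die Position x(t) = 18·t + 2 2-mal ableiten. Durch Ableiten von der Position erhalten wir die Geschwindigkeit: v(t) = 18. Durch Ableiten von der Geschwindigkeit erhalten wir die Beschleunigung: a(t) = 0. Wir haben die Beschleunigung a(t) = 0. Durch Einsetzen von t = 1: a(1) = 0.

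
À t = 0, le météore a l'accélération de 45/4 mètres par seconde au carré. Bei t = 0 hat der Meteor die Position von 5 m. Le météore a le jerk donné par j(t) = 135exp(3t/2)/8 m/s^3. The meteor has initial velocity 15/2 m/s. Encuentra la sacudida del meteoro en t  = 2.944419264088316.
De la ecuación de la sacudida j(t) = 135·exp(3·t/2)/8, sustituimos t = 2.944419264088316 para obtener j = 1397.53064452287.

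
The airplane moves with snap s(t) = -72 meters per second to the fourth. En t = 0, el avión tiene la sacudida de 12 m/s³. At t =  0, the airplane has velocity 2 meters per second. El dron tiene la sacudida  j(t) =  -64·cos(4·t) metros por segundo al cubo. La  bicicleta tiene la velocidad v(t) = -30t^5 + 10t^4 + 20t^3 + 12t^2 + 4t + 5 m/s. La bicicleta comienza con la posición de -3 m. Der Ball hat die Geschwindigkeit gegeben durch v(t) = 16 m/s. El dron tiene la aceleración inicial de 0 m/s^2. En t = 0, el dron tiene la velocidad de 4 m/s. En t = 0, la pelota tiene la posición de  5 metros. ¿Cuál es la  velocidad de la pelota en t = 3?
De la ecuación de la velocidad v(t) = 16, sustituimos t = 3 para obtener v = 16.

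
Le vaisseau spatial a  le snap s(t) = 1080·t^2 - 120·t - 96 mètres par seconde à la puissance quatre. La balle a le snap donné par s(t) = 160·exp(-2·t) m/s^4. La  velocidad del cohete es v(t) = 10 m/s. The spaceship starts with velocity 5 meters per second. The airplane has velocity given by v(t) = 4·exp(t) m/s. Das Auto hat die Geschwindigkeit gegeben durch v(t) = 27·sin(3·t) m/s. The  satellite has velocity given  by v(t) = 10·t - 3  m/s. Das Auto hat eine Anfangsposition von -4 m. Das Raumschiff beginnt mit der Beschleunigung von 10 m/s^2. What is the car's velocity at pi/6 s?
From the given velocity equation v(t) = 27·sin(3·t), we substitute t = pi/6 to get v = 27.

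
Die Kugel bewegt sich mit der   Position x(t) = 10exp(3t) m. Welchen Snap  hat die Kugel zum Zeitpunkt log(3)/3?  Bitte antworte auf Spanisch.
Debemos derivar nuestra ecuación de la posición x(t) = 10·exp(3·t) 4 veces. La derivada de la posición da la velocidad: v(t) = 30·exp(3·t). Tomando d/dt de v(t), encontramos a(t) = 90·exp(3·t). Tomando d/dt de a(t), encontramos j(t) = 270·exp(3·t). Derivando la sacudida, obtenemos el snap: s(t) = 810·exp(3·t). Tenemos el snap s(t) = 810·exp(3·t). Sustituyendo t = log(3)/3: s(log(3)/3) = 2430.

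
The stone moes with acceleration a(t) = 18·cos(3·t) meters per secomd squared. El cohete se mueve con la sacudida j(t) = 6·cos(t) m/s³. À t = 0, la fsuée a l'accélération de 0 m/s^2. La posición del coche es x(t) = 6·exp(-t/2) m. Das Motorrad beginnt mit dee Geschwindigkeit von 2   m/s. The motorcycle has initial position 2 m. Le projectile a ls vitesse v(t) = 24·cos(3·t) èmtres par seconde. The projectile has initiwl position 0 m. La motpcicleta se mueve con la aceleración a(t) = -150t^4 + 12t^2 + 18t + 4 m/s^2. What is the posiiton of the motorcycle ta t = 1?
To find the answer, we compute 2 integrals of a(t) = -150·t^4 + 12·t^2 + 18·t + 4. Finding the antiderivative of a(t) and using v(0) = 2: v(t) = -30·t^5 + 4·t^3 + 9·t^2 + 4·t + 2. Integrating velocity and using the initial condition x(0) = 2, we get x(t) = -5·t^6 + t^4 + 3·t^3 + 2·t^2 + 2·t + 2. Using x(t) = -5·t^6 + t^4 + 3·t^3 + 2·t^2 + 2·t + 2 and substituting t = 1, we find x = 5.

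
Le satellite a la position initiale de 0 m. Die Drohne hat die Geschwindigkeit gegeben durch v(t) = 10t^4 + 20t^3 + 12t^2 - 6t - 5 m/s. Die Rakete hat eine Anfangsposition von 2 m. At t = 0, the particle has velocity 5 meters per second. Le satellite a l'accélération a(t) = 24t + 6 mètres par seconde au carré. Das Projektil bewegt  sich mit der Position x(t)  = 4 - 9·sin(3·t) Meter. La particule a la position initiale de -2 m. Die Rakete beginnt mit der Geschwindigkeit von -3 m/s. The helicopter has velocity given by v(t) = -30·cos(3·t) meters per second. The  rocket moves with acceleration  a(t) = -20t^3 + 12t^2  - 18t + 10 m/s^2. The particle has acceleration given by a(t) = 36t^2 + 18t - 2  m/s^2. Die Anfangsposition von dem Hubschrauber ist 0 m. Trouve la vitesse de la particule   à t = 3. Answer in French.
Pour résoudre ceci, nous devons prendre 1 primitive de notre équation de l'accélération a(t) = 36·t^2 + 18·t - 2. En prenant ∫a(t)dt et en appliquant v(0) = 5, nous trouvons v(t) = 12·t^3 + 9·t^2 - 2·t + 5. Nous avons la vitesse v(t) = 12·t^3 + 9·t^2 - 2·t + 5. En substituant t = 3: v(3) = 404.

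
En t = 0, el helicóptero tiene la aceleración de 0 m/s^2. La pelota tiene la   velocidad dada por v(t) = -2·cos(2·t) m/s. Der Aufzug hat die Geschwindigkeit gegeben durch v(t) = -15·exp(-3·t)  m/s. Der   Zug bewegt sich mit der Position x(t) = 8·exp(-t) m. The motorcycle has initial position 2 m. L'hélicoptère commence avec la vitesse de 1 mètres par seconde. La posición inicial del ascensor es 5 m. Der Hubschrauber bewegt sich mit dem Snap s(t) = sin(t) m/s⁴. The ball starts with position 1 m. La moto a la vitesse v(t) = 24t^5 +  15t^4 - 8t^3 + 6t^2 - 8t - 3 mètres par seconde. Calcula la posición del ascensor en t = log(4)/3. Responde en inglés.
We must find the antiderivative of our velocity equation v(t) = -15·exp(-3·t) 1 time. The integral of velocity, with x(0) = 5, gives position: x(t) = 5·exp(-3·t). Using x(t) = 5·exp(-3·t) and substituting t = log(4)/3, we find x = 5/4.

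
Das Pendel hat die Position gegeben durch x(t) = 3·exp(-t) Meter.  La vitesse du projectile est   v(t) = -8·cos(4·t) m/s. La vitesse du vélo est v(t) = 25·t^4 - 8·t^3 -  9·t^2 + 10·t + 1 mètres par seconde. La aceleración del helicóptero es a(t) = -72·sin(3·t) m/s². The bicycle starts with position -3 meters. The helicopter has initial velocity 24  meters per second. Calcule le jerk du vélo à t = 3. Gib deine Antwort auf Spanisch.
Partiendo de la velocidad v(t) = 25·t^4 - 8·t^3 - 9·t^2 + 10·t + 1, tomamos 2 derivadas. Tomando d/dt de v(t), encontramos a(t) = 100·t^3 - 24·t^2 - 18·t + 10. La derivada de la aceleración da la sacudida: j(t) = 300·t^2 - 48·t - 18. De la ecuación de la sacudida j(t) = 300·t^2 - 48·t - 18, sustituimos t = 3 para obtener j = 2538.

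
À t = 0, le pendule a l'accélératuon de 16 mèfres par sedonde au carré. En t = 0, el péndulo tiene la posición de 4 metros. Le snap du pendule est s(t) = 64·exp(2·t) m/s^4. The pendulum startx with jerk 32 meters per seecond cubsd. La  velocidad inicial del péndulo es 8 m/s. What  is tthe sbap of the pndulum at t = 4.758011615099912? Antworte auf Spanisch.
Usando s(t) = 64·exp(2·t) y sustituyendo t = 4.758011615099912, encontramos s = 868833.089223615.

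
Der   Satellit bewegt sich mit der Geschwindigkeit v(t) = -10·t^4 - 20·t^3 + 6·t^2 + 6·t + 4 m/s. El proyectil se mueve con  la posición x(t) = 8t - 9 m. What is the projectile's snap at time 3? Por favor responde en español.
Partiendo de la posición x(t) = 8·t - 9, tomamos 4 derivadas. La derivada de la posición da la velocidad: v(t) = 8. La derivada de la velocidad da la aceleración: a(t) = 0. La derivada de la aceleración da la sacudida: j(t) = 0. Derivando la sacudida, obtenemos el snap: s(t) = 0. Usando s(t) = 0 y sustituyendo t = 3, encontramos s = 0.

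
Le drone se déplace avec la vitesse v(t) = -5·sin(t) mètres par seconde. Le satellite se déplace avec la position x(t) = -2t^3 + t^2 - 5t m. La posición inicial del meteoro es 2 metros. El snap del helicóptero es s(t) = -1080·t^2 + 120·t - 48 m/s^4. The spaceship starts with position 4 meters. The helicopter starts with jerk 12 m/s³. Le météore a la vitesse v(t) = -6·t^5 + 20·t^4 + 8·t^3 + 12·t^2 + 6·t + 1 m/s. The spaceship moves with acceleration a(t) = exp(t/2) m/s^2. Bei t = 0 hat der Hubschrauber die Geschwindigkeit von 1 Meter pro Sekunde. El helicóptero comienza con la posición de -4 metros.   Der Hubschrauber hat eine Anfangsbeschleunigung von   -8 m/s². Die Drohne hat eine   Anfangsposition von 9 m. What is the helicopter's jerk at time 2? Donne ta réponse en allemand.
Um dies zu lösen, müssen wir 1 Stammfunktion unserer Gleichung für den Snap s(t) = -1080·t^2 + 120·t - 48 finden. Die Stammfunktion von dem Snap ist der Ruck. Mit j(0) = 12 erhalten wir j(t) = -360·t^3 + 60·t^2 - 48·t + 12. Aus der Gleichung für den Ruck j(t) = -360·t^3 + 60·t^2 - 48·t + 12, setzen wir t = 2 ein und erhalten j = -2724.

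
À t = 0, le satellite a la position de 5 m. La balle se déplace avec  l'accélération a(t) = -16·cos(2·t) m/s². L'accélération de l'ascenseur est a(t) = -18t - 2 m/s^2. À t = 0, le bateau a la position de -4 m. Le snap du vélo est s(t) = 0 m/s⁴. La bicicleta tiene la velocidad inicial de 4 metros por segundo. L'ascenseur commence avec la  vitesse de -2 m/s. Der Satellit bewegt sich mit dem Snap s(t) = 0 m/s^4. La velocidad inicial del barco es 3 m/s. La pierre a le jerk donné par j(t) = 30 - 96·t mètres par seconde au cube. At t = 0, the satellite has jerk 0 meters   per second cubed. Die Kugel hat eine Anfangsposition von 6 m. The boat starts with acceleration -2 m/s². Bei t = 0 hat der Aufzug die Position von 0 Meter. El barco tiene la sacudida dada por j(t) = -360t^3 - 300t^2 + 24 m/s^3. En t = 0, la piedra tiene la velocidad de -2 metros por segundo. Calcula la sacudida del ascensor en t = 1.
Para resolver esto, necesitamos tomar 1 derivada de nuestra ecuación de la aceleración a(t) = -18·t - 2. La derivada de la aceleración da la sacudida: j(t) = -18. Usando j(t) = -18 y sustituyendo t = 1, encontramos j = -18.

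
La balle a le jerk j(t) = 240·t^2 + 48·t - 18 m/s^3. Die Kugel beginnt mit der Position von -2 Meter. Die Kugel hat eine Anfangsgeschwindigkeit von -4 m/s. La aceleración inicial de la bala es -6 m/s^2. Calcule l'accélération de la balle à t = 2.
En partant du jerk j(t) = 240·t^2 + 48·t - 18, nous prenons 1 intégrale. La primitive du jerk est l'accélération. En utilisant a(0) = -6, nous obtenons a(t) = 80·t^3 + 24·t^2 - 18·t - 6. De l'équation de l'accélération a(t) = 80·t^3 + 24·t^2 - 18·t - 6, nous substituons t = 2 pour obtenir a = 694.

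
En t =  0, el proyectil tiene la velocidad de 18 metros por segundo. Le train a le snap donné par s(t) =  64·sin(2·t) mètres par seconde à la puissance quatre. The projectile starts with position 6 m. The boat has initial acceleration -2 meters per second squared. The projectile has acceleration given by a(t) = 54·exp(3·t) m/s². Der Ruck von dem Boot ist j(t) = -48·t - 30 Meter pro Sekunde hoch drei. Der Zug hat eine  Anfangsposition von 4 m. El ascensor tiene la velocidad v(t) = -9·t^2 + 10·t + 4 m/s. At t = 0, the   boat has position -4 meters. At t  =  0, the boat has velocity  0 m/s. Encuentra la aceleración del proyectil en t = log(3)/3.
Tenemos la aceleración a(t) = 54·exp(3·t). Sustituyendo t = log(3)/3: a(log(3)/3) = 162.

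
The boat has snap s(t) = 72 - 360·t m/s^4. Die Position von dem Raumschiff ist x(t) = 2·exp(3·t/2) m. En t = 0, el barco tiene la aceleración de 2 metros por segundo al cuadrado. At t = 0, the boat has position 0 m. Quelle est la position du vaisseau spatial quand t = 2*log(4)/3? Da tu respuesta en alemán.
Wir haben die Position x(t) = 2·exp(3·t/2). Durch Einsetzen von t = 2*log(4)/3: x(2*log(4)/3) = 8.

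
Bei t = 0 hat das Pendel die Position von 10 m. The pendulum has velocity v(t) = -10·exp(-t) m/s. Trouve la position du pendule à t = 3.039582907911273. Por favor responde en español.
Para resolver esto, necesitamos tomar 1 integral de nuestra ecuación de la velocidad v(t) = -10·exp(-t). Tomando ∫v(t)dt y aplicando x(0) = 10, encontramos x(t) = 10·exp(-t). De la ecuación de la posición x(t) = 10·exp(-t), sustituimos t = 3.039582907911273 para obtener x = 0.478548452095677.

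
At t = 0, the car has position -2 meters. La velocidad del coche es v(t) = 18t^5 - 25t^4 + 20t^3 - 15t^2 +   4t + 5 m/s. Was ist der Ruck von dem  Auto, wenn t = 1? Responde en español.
Partiendo de la velocidad v(t) = 18·t^5 - 25·t^4 + 20·t^3 - 15·t^2 + 4·t + 5, tomamos 2 derivadas. Derivando la velocidad, obtenemos la aceleración: a(t) = 90·t^4 - 100·t^3 + 60·t^2 - 30·t + 4. Tomando d/dt de a(t), encontramos j(t) = 360·t^3 - 300·t^2 + 120·t - 30. Usando j(t) = 360·t^3 - 300·t^2 + 120·t - 30 y sustituyendo t = 1, encontramos j = 150.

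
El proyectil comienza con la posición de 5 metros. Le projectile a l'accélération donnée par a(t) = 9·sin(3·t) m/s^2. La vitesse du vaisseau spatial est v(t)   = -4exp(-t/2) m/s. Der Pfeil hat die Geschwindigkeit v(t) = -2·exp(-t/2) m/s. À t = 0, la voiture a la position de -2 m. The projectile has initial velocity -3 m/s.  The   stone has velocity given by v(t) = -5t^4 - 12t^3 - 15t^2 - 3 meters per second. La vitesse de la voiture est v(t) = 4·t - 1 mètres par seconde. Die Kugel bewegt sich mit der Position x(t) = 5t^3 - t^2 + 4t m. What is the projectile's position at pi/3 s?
To solve this, we need to take 2 antiderivatives of our acceleration equation a(t) = 9·sin(3·t). Integrating acceleration and using the initial condition v(0) = -3, we get v(t) = -3·cos(3·t). Taking ∫v(t)dt and applying x(0) = 5, we find x(t) = 5 - sin(3·t). From the given position equation x(t) = 5 - sin(3·t), we substitute t = pi/3 to get x = 5.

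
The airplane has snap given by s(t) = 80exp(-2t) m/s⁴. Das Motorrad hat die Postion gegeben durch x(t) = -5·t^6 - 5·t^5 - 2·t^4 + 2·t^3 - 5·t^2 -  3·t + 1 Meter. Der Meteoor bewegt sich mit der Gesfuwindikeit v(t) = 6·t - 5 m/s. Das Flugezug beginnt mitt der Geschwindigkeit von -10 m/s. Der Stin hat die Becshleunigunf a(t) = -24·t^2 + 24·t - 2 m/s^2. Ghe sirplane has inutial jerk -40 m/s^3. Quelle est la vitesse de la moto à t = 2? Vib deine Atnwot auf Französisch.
En partant de la position x(t) = -5·t^6 - 5·t^5 - 2·t^4 + 2·t^3 - 5·t^2 - 3·t + 1, nous prenons 1 dérivée. En dérivant la position, nous obtenons la vitesse: v(t) = -30·t^5 - 25·t^4 - 8·t^3 + 6·t^2 - 10·t - 3. Nous avons la vitesse v(t) = -30·t^5 - 25·t^4 - 8·t^3 + 6·t^2 - 10·t - 3. En substituant t = 2: v(2) = -1423.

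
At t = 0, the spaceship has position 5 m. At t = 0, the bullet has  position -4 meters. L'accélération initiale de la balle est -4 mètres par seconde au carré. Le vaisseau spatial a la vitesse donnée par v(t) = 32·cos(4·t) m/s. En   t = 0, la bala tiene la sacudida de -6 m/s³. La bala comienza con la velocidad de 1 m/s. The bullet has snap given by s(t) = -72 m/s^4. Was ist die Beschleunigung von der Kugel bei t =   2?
Wir müssen die Stammfunktion unserer Gleichung für den Snap s(t) = -72 2-mal finden. Mit ∫s(t)dt und Anwendung von j(0) = -6, finden wir j(t) = -72·t - 6. Mit ∫j(t)dt und Anwendung von a(0) = -4, finden wir a(t) = -36·t^2 - 6·t - 4. Mit a(t) = -36·t^2 - 6·t - 4 und Einsetzen von t = 2, finden wir a = -160.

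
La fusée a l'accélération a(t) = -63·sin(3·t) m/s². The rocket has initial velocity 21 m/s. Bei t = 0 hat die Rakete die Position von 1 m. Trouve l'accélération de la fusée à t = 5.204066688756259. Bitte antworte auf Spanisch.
Tenemos la aceleración a(t) = -63·sin(3·t). Sustituyendo t = 5.204066688756259: a(5.204066688756259) = -6.02386477917307.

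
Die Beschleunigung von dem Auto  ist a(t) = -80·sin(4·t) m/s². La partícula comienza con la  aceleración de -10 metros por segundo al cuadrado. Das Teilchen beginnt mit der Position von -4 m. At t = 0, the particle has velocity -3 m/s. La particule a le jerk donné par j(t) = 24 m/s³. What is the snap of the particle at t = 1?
To solve this, we need to take 1 derivative of our jerk equation j(t) = 24. The derivative of jerk gives snap: s(t) = 0. We have snap s(t) = 0. Substituting t = 1: s(1) = 0.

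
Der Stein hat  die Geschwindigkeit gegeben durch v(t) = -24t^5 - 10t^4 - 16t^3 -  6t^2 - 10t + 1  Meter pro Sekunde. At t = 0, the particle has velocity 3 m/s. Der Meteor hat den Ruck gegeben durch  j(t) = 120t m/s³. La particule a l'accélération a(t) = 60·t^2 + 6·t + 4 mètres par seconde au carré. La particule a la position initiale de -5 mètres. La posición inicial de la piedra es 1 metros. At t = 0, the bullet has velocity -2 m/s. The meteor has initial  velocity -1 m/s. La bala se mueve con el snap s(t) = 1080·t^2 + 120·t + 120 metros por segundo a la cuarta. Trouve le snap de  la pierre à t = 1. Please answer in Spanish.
Para resolver esto, necesitamos tomar 3 derivadas de nuestra ecuación de la velocidad v(t) = -24·t^5 - 10·t^4 - 16·t^3 - 6·t^2 - 10·t + 1. Tomando d/dt de v(t), encontramos a(t) = -120·t^4 - 40·t^3 - 48·t^2 - 12·t - 10. Tomando d/dt de a(t), encontramos j(t) = -480·t^3 - 120·t^2 - 96·t - 12. Derivando la sacudida, obtenemos el snap: s(t) = -1440·t^2 - 240·t - 96. Tenemos el snap s(t) = -1440·t^2 - 240·t - 96. Sustituyendo t = 1: s(1) = -1776.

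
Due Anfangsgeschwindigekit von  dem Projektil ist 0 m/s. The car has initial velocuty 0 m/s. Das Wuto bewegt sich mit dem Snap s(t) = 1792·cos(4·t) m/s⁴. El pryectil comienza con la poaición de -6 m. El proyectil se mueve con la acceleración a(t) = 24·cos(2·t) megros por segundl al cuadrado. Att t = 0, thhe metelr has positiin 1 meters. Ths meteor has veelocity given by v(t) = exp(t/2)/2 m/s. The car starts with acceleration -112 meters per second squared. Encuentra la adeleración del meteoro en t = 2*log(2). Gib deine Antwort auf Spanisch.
Debemos derivar nuestra ecuación de la velocidad v(t) = exp(t/2)/2 1 vez. Tomando d/dt de v(t), encontramos a(t) = exp(t/2)/4. De la ecuación de la aceleración a(t) = exp(t/2)/4, sustituimos t = 2*log(2) para obtener a = 1/2.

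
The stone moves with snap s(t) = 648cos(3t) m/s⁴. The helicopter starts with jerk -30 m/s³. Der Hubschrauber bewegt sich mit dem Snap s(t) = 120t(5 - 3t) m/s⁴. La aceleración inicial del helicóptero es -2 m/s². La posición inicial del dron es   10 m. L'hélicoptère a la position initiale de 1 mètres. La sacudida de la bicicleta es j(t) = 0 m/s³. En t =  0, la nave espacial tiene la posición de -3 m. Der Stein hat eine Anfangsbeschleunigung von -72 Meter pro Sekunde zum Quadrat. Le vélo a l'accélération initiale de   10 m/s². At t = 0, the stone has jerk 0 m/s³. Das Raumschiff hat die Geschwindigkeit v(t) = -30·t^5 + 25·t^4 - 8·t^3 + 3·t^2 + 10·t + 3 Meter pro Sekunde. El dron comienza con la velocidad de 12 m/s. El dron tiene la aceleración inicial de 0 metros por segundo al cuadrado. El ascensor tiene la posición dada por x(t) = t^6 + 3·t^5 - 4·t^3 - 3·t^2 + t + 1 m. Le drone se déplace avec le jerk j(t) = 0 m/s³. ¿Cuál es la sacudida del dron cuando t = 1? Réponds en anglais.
From the given jerk equation j(t) = 0, we substitute t = 1 to get j = 0.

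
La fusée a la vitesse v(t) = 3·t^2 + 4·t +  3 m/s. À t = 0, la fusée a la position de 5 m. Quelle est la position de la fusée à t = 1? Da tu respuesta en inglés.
To solve this, we need to take 1 antiderivative of our velocity equation v(t) = 3·t^2 + 4·t + 3. The antiderivative of velocity is position. Using x(0) = 5, we get x(t) = t^3 + 2·t^2 + 3·t + 5. We have position x(t) = t^3 + 2·t^2 + 3·t + 5. Substituting t = 1: x(1) = 11.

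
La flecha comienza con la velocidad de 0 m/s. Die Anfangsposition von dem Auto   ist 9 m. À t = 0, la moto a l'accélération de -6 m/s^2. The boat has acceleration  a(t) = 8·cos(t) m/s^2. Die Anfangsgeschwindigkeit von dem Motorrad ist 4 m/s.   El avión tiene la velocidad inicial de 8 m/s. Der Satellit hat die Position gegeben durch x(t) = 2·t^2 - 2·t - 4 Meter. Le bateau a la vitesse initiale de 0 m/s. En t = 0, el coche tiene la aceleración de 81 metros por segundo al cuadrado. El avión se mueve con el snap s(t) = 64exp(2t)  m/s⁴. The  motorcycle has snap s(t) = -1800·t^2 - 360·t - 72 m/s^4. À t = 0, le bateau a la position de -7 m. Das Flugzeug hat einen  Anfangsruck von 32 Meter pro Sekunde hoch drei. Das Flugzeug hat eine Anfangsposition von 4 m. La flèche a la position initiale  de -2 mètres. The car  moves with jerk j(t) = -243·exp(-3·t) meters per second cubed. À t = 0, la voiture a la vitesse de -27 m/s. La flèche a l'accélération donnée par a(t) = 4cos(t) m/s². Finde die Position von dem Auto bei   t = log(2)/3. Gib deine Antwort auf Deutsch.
Ausgehend von dem Ruck j(t) = -243·exp(-3·t), nehmen wir 3 Integrale. Durch Integration von dem Ruck und Verwendung der Anfangsbedingung a(0) = 81, erhalten wir a(t) = 81·exp(-3·t). Mit ∫a(t)dt und Anwendung von v(0) = -27, finden wir v(t) = -27·exp(-3·t). Die Stammfunktion von der Geschwindigkeit, mit x(0) = 9, ergibt die Position: x(t) = 9·exp(-3·t). Aus der Gleichung für die Position x(t) = 9·exp(-3·t), setzen wir t = log(2)/3 ein und erhalten x = 9/2.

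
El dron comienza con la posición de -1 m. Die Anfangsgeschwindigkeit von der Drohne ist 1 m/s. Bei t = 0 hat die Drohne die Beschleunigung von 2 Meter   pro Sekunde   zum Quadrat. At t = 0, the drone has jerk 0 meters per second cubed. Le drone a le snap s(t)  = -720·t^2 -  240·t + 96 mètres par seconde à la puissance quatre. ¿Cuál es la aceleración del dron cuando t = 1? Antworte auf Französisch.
En partant du snap s(t) = -720·t^2 - 240·t + 96, nous prenons 2 intégrales. En intégrant le snap et en utilisant la condition initiale j(0) = 0, nous obtenons j(t) = 24·t·(-10·t^2 - 5·t + 4). La primitive du jerk, avec a(0) = 2, donne l'accélération: a(t) = -60·t^4 - 40·t^3 + 48·t^2 + 2. Nous avons l'accélération a(t) = -60·t^4 - 40·t^3 + 48·t^2 + 2. En substituant t = 1: a(1) = -50.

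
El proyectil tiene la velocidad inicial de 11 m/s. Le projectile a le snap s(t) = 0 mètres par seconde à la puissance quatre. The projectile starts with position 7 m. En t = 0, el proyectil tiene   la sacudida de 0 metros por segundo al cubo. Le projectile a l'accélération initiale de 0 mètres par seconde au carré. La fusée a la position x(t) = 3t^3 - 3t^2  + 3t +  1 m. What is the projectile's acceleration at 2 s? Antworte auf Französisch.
Nous devons trouver la primitive de notre équation du snap s(t) = 0 2 fois. L'intégrale du snap est le jerk. En utilisant j(0) = 0, nous obtenons j(t) = 0. En intégrant le jerk et en utilisant la condition initiale a(0) = 0, nous obtenons a(t) = 0. De l'équation de l'accélération a(t) = 0, nous substituons t = 2 pour obtenir a = 0.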